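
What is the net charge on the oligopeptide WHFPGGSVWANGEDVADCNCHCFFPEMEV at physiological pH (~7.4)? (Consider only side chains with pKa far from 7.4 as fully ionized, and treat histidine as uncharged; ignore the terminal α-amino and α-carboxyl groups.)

At pH ~7.4 the Lys and Arg side chains are protonated (+1), the Asp and Glu side chains are deprotonated (−1), and with His taken as neutral all other side chains carry no charge.
Positive (K, R): none → +0.
Negative (D, E): E13, D14, D17, E26, E28 → −5.
Net charge = (+0) + (−5) = −5.

-5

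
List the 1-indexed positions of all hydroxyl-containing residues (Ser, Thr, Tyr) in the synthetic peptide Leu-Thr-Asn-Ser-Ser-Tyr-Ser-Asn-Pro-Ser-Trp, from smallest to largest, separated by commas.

2, 4, 5, 6, 7, 10

Matching residues: Thr2, Ser4, Ser5, Tyr6, Ser7, Ser10.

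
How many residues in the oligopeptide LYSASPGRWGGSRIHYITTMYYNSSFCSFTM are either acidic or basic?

3

Acidic: D, E. Basic: H, K, R.
Acidic residues here: none (0).
Basic residues here: R8, R13, H15 (3).
The two groups share no amino acid, so total = 0 + 3 = 3.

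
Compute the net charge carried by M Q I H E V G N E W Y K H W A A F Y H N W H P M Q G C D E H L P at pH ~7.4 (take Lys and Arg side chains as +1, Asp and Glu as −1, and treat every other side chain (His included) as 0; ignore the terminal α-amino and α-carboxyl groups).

Positive (K, R): K12 → +1.
Negative (D, E): E5, E9, D28, E29 → −4.
Net charge = (+1) + (−4) = −3.

-3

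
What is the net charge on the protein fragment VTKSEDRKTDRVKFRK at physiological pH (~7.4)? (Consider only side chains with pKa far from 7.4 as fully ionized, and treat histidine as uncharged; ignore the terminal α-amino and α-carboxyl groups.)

+4

At pH ~7.4 the Lys and Arg side chains are protonated (+1), the Asp and Glu side chains are deprotonated (−1), and with His taken as neutral all other side chains carry no charge.
Positive (K, R): K3, R7, K8, R11, K13, R15, K16 → +7.
Negative (D, E): E5, D6, D10 → −3.
Net charge = (+7) + (−3) = +4.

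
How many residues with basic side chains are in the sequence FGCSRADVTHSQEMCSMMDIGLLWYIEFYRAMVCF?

3

Lysine (K), arginine (R), and histidine (H) have basic, nitrogen-containing side chains.
Matching residues: R5, H10, R30.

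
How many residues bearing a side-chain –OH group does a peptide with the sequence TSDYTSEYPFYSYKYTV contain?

11

S, T, and Y are the three residues with a side-chain hydroxyl.
Matching residues: T1, S2, Y4, T5, S6, Y8, Y11, S12, Y13, Y15, T16.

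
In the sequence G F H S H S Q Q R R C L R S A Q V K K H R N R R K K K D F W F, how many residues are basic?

The basic amino acids are Lys (K), Arg (R), and His (H).
Matching residues: H3, H5, R9, R10, R13, K18, K19, H20, R21, R23, R24, K25, K26, K27.

14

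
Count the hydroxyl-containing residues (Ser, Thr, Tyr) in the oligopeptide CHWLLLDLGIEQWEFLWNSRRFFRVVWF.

1

Matching residues: S19.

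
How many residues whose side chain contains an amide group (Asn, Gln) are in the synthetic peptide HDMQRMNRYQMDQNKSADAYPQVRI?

6

Matching residues: Q4, N7, Q10, Q13, N14, Q22.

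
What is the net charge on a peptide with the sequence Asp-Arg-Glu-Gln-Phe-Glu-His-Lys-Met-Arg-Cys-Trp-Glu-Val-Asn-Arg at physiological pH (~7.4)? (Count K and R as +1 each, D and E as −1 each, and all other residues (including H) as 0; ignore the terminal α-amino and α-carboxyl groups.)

Positive (K, R): Arg2, Lys8, Arg10, Arg16 → +4.
Negative (D, E): Asp1, Glu3, Glu6, Glu13 → −4.
Net charge = (+4) + (−4) = 0.

0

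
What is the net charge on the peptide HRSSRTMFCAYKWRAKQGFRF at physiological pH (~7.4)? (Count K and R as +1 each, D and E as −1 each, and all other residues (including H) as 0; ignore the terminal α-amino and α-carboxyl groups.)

Positive (K, R): R2, R5, K12, R14, K16, R20 → +6.
Negative (D, E): none → −0.
Net charge = (+6) + (−0) = +6.

+6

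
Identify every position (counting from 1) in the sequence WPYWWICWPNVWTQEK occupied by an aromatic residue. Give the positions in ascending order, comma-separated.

1, 3, 4, 5, 8, 12

Matching residues: W1, Y3, W4, W5, W8, W12.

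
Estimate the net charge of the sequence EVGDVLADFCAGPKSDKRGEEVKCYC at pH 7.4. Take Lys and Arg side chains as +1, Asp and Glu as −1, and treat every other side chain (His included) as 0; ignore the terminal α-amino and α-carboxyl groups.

Positive (K, R): K14, K17, R18, K23 → +4.
Negative (D, E): E1, D4, D8, D16, E20, E21 → −6.
Net charge = (+4) + (−6) = −2.

-2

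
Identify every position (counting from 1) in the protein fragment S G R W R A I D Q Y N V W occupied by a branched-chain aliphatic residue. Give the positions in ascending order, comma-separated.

Valine (V), leucine (L), and isoleucine (I) are the branched-chain amino acids.
Matching residues: I7, V12.

7, 12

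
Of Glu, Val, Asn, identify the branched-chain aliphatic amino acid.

Val

V, L, and I make up the branched-chain aliphatic group.
Of the listed options, only Val belongs to this group.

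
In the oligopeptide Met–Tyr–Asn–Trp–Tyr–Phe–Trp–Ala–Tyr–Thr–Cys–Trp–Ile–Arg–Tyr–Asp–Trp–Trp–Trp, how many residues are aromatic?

Phenylalanine (F), tryptophan (W), and tyrosine (Y) have aromatic ring side chains.
Matching residues: Tyr2, Trp4, Tyr5, Phe6, Trp7, Tyr9, Trp12, Tyr15, Trp17, Trp18, Trp19.

11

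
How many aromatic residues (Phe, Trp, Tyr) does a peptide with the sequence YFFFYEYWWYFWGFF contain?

Matching residues: Y1, F2, F3, F4, Y5, Y7, W8, W9, Y10, F11, W12, F14, F15.

13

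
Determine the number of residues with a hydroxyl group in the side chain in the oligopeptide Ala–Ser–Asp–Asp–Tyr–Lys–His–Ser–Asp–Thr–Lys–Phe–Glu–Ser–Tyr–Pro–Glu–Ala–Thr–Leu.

S, T, and Y are the three residues with a side-chain hydroxyl.
Matching residues: Ser2, Tyr5, Ser8, Thr10, Ser14, Tyr15, Thr19.

7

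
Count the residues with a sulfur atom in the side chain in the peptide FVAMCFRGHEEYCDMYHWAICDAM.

6

The sulfur-bearing residues are cysteine (–SH) and methionine (–S–CH₃).
Matching residues: M4, C5, C13, M15, C21, M24.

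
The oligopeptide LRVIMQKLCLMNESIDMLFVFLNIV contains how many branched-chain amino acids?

V, L, and I make up the branched-chain aliphatic group.
Matching residues: L1, V3, I4, L8, L10, I15, L18, V20, L22, I24, V25.

11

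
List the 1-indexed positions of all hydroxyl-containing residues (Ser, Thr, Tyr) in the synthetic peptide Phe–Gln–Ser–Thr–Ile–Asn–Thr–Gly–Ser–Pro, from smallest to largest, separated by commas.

Matching residues: Ser3, Thr4, Thr7, Ser9.

3, 4, 7, 9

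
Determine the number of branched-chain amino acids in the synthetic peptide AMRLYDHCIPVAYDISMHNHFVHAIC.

6

V, L, and I make up the branched-chain aliphatic group.
Matching residues: L4, I9, V11, I15, V22, I25.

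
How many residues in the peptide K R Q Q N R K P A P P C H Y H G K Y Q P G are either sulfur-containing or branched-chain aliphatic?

1

Sulfur-containing: C, M. Branched-chain aliphatic: I, L, V.
Sulfur-containing residues here: C12 (1).
Branched-chain aliphatic residues here: none (0).
The two groups share no amino acid, so total = 1 + 0 = 1.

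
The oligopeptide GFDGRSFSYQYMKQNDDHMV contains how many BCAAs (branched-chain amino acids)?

The BCAAs are Val, Leu, and Ile — aliphatic side chains with a branch point.
Matching residues: V20.

1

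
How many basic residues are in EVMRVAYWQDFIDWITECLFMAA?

1

Lysine (K), arginine (R), and histidine (H) have basic, nitrogen-containing side chains.
Matching residues: R4.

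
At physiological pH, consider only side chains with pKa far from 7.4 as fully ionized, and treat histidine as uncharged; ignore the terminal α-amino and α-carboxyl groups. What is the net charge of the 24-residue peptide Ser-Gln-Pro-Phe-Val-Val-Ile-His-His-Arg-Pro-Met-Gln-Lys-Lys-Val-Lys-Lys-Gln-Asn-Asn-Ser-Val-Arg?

Near pH 7.4, K and R contribute +1 each, D and E contribute −1 each, and every other side chain (His included, as stated) is uncharged.
Positive (K, R): Arg10, Lys14, Lys15, Lys17, Lys18, Arg24 → +6.
Negative (D, E): none → −0.
Net charge = (+6) + (−0) = +6.

+6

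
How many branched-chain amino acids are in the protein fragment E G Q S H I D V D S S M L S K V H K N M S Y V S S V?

6

The BCAAs are Val, Leu, and Ile — aliphatic side chains with a branch point.
Matching residues: I6, V8, L13, V16, V23, V26.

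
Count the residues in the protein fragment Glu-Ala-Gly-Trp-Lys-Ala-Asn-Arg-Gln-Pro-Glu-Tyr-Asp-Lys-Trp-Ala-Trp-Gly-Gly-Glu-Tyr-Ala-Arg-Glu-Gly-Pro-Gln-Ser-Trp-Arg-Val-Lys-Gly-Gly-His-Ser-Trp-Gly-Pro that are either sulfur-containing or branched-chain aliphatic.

1

Sulfur-containing: C, M. Branched-chain aliphatic: I, L, V.
Sulfur-containing residues here: none (0).
Branched-chain aliphatic residues here: Val31 (1).
The two groups share no amino acid, so total = 0 + 1 = 1.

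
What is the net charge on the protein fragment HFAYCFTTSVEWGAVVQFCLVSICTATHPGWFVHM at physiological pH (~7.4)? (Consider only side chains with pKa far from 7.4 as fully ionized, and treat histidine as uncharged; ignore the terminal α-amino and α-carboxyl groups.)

The side chains ionized at physiological pH are Lys/Arg (+1) and Asp/Glu (−1); with His treated as neutral, nothing else contributes.
Positive (K, R): none → +0.
Negative (D, E): E11 → −1.
Net charge = (+0) + (−1) = −1.

-1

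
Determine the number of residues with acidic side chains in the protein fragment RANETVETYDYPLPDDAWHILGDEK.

7

The acidic residues are Asp (D) and Glu (E), whose side chains end in a carboxylate group.
Matching residues: E4, E7, D10, D15, D16, D23, E24.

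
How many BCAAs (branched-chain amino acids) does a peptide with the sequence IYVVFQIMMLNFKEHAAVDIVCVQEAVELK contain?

The BCAAs are Val, Leu, and Ile — aliphatic side chains with a branch point.
Matching residues: I1, V3, V4, I7, L10, V18, I20, V21, V23, V27, L29.

11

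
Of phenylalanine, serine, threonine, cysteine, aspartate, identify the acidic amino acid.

aspartate

Only D (aspartate) and E (glutamate) carry a side-chain carboxylic acid.
Of the listed options, only aspartate belongs to this group.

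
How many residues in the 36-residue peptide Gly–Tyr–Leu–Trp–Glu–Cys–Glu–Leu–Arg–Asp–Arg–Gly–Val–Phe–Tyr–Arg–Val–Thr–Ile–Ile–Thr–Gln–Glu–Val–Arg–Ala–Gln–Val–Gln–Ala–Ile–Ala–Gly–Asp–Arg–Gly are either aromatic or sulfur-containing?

5

Aromatic: F, W, Y. Sulfur-containing: C, M.
Aromatic residues here: Tyr2, Trp4, Phe14, Tyr15 (4).
Sulfur-containing residues here: Cys6 (1).
The two groups share no amino acid, so total = 4 + 1 = 5.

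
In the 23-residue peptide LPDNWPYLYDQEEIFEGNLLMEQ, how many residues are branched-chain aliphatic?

5

V, L, and I make up the branched-chain aliphatic group.
Matching residues: L1, L8, I14, L19, L20.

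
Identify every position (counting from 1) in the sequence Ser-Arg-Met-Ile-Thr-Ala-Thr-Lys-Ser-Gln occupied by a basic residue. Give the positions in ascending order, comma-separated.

The basic amino acids are Lys (K), Arg (R), and His (H).
Matching residues: Arg2, Lys8.

2, 8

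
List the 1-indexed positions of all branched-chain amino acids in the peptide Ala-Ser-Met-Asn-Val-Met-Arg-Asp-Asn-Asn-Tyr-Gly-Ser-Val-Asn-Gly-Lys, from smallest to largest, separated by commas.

5, 14

V, L, and I make up the branched-chain aliphatic group.
Matching residues: Val5, Val14.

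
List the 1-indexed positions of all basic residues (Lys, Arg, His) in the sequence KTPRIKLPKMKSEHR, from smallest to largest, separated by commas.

Matching residues: K1, R4, K6, K9, K11, H14, R15.

1, 4, 6, 9, 11, 14, 15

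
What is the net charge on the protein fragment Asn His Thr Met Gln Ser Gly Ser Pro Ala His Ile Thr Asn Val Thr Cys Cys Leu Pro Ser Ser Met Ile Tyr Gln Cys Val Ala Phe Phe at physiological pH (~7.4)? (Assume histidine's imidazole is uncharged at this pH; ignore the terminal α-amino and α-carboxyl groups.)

The side chains ionized at physiological pH are Lys/Arg (+1) and Asp/Glu (−1); with His treated as neutral, nothing else contributes.
Positive (K, R): none → +0.
Negative (D, E): none → −0.
Net charge = (+0) + (−0) = 0.

0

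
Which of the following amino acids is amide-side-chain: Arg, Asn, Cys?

The amide-side-chain residues are Asn (N) and Gln (Q).
Of the listed options, only Asn belongs to this group.

Asn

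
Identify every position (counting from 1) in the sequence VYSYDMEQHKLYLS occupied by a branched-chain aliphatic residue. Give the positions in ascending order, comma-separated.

V, L, and I make up the branched-chain aliphatic group.
Matching residues: V1, L11, L13.

1, 11, 13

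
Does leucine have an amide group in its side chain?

Asparagine (N) and glutamine (Q) have uncharged amide side chains.
Leucine is not in this group.

No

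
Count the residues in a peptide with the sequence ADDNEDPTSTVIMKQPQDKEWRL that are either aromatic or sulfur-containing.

Aromatic: F, W, Y. Sulfur-containing: C, M.
Aromatic residues here: W21 (1).
Sulfur-containing residues here: M13 (1).
The two groups share no amino acid, so total = 1 + 1 = 2.

2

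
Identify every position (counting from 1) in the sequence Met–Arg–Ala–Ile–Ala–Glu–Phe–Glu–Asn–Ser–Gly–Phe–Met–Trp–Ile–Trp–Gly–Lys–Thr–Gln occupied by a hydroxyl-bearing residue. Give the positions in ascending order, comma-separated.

Matching residues: Ser10, Thr19.

10, 19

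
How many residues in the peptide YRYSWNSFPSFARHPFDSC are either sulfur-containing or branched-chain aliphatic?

Sulfur-containing: C, M. Branched-chain aliphatic: I, L, V.
Sulfur-containing residues here: C19 (1).
Branched-chain aliphatic residues here: none (0).
The two groups share no amino acid, so total = 1 + 0 = 1.

1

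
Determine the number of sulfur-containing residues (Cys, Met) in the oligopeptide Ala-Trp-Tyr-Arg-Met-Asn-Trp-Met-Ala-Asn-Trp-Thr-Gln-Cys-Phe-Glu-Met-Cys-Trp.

Matching residues: Met5, Met8, Cys14, Met17, Cys18.

5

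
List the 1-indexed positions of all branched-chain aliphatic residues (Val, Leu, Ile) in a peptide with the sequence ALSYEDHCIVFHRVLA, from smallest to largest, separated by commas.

2, 9, 10, 14, 15

Matching residues: L2, I9, V10, V14, L15.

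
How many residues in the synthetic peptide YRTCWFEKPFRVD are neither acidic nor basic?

8

Acidic: D, E. Basic: K, R, H. All other residues are neither.
Matching residues: Y1, T3, C4, W5, F6, P9, F10, V12.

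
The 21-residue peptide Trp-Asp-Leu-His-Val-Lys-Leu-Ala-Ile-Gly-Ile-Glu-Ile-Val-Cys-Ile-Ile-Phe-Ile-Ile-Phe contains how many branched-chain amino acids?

11

The BCAAs are Val, Leu, and Ile — aliphatic side chains with a branch point.
Matching residues: Leu3, Val5, Leu7, Ile9, Ile11, Ile13, Val14, Ile16, Ile17, Ile19, Ile20.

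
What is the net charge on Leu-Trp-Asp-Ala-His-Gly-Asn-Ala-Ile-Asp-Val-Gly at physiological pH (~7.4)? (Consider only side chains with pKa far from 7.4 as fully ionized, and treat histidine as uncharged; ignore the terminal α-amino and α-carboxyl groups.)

Near pH 7.4, K and R contribute +1 each, D and E contribute −1 each, and every other side chain (His included, as stated) is uncharged.
Positive (K, R): none → +0.
Negative (D, E): Asp3, Asp10 → −2.
Net charge = (+0) + (−2) = −2.

-2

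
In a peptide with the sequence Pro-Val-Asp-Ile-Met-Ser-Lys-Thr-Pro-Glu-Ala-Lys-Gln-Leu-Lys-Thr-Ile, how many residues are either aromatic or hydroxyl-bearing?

Aromatic: F, W, Y. Hydroxyl-bearing: S, T, Y.
Aromatic residues here: none (0).
Hydroxyl-bearing residues here: Ser6, Thr8, Thr16 (3).
(Y belongs to both groups, but none appear in this sequence.) Total = 0 + 3 = 3.

3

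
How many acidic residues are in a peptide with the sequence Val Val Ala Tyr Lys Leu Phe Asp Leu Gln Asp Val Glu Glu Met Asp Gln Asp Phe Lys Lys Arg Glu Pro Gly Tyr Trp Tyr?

The acidic residues are Asp (D) and Glu (E), whose side chains end in a carboxylate group.
Matching residues: Asp8, Asp11, Glu13, Glu14, Asp16, Asp18, Glu23.

7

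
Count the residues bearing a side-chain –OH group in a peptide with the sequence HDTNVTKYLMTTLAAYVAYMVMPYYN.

S, T, and Y are the three residues with a side-chain hydroxyl.
Matching residues: T3, T6, Y8, T11, T12, Y16, Y19, Y24, Y25.

9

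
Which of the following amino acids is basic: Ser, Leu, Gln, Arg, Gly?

Arg

Lysine (K), arginine (R), and histidine (H) have basic, nitrogen-containing side chains.
Of the listed options, only Arg belongs to this group.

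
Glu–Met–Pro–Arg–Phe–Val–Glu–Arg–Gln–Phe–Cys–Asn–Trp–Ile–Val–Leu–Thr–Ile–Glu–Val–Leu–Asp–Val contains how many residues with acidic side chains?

4

The acidic residues are Asp (D) and Glu (E), whose side chains end in a carboxylate group.
Matching residues: Glu1, Glu7, Glu19, Asp22.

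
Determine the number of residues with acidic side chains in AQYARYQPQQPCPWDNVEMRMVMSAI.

2

Only D (aspartate) and E (glutamate) carry a side-chain carboxylic acid.
Matching residues: D15, E18.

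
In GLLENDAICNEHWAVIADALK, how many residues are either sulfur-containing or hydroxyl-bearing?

1

Sulfur-containing: C, M. Hydroxyl-bearing: S, T, Y.
Sulfur-containing residues here: C9 (1).
Hydroxyl-bearing residues here: none (0).
The two groups share no amino acid, so total = 1 + 0 = 1.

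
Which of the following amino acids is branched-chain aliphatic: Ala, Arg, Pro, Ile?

Ile

V, L, and I make up the branched-chain aliphatic group.
Of the listed options, only Ile belongs to this group.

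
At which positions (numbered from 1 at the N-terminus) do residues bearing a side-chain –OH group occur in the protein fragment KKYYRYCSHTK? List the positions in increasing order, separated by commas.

The –OH-bearing residues are Ser, Thr (aliphatic alcohols), and Tyr (phenol).
Matching residues: Y3, Y4, Y6, S8, T10.

3, 4, 6, 8, 10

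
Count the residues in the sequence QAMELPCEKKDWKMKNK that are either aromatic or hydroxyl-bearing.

Aromatic: F, W, Y. Hydroxyl-bearing: S, T, Y.
Aromatic residues here: W12 (1).
Hydroxyl-bearing residues here: none (0).
(Y belongs to both groups, but none appear in this sequence.) Total = 1 + 0 = 1.

1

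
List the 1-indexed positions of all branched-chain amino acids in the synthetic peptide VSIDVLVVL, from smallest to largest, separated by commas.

1, 3, 5, 6, 7, 8, 9

V, L, and I make up the branched-chain aliphatic group.
Matching residues: V1, I3, V5, L6, V7, V8, L9.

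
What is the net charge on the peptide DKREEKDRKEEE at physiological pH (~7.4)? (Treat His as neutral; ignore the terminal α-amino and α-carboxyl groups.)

-2

The side chains ionized at physiological pH are Lys/Arg (+1) and Asp/Glu (−1); with His treated as neutral, nothing else contributes.
Positive (K, R): K2, R3, K6, R8, K9 → +5.
Negative (D, E): D1, E4, E5, D7, E10, E11, E12 → −7.
Net charge = (+5) + (−7) = −2.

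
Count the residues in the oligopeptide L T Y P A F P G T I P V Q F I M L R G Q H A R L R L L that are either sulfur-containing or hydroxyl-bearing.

4

Sulfur-containing: C, M. Hydroxyl-bearing: S, T, Y.
Sulfur-containing residues here: M16 (1).
Hydroxyl-bearing residues here: T2, Y3, T9 (3).
The two groups share no amino acid, so total = 1 + 3 = 4.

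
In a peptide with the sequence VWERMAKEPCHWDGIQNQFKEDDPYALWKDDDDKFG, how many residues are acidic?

10

The acidic residues are Asp (D) and Glu (E), whose side chains end in a carboxylate group.
Matching residues: E3, E8, D13, E21, D22, D23, D30, D31, D32, D33.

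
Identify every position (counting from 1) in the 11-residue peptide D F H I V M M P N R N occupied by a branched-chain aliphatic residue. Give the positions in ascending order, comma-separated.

V, L, and I make up the branched-chain aliphatic group.
Matching residues: I4, V5.

4, 5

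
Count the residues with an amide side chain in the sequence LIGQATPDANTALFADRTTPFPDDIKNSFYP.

3

Asparagine (N) and glutamine (Q) have uncharged amide side chains.
Matching residues: Q4, N10, N27.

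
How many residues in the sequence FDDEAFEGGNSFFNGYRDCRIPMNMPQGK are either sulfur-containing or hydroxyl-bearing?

5

Sulfur-containing: C, M. Hydroxyl-bearing: S, T, Y.
Sulfur-containing residues here: C19, M23, M25 (3).
Hydroxyl-bearing residues here: S11, Y16 (2).
The two groups share no amino acid, so total = 3 + 2 = 5.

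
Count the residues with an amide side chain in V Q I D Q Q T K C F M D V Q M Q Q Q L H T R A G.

7

Asparagine (N) and glutamine (Q) have uncharged amide side chains.
Matching residues: Q2, Q5, Q6, Q14, Q16, Q17, Q18.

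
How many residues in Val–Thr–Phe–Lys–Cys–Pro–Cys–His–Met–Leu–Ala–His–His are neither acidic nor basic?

9

Acidic: D, E. Basic: K, R, H. All other residues are neither.
Matching residues: Val1, Thr2, Phe3, Cys5, Pro6, Cys7, Met9, Leu10, Ala11.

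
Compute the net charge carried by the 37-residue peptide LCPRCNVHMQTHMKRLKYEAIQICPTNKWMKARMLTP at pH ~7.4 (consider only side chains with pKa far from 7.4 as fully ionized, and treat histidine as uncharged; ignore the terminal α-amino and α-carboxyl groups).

Near pH 7.4, K and R contribute +1 each, D and E contribute −1 each, and every other side chain (His included, as stated) is uncharged.
Positive (K, R): R4, K14, R15, K17, K28, K31, R33 → +7.
Negative (D, E): E19 → −1.
Net charge = (+7) + (−1) = +6.

+6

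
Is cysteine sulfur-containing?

Yes

The sulfur-bearing residues are cysteine (–SH) and methionine (–S–CH₃).
Cysteine is in this group.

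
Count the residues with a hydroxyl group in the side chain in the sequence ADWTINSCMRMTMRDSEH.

4

The –OH-bearing residues are Ser, Thr (aliphatic alcohols), and Tyr (phenol).
Matching residues: T4, S7, T12, S16.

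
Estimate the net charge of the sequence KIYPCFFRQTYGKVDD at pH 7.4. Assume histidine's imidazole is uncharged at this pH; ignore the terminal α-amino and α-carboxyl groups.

+1

Near pH 7.4, K and R contribute +1 each, D and E contribute −1 each, and every other side chain (His included, as stated) is uncharged.
Positive (K, R): K1, R8, K13 → +3.
Negative (D, E): D15, D16 → −2.
Net charge = (+3) + (−2) = +1.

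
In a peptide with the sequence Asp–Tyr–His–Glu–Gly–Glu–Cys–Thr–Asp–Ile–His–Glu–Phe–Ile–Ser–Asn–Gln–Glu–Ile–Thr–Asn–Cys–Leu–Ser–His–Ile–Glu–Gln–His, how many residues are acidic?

Aspartate (D) and glutamate (E) have carboxylic-acid side chains and are the acidic amino acids.
Matching residues: Asp1, Glu4, Glu6, Asp9, Glu12, Glu18, Glu27.

7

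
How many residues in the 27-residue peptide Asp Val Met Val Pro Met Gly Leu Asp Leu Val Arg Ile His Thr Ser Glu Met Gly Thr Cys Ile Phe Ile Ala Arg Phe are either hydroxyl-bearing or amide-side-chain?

Hydroxyl-bearing: S, T, Y. Amide-side-chain: N, Q.
Hydroxyl-bearing residues here: Thr15, Ser16, Thr20 (3).
Amide-side-chain residues here: none (0).
The two groups share no amino acid, so total = 3 + 0 = 3.

3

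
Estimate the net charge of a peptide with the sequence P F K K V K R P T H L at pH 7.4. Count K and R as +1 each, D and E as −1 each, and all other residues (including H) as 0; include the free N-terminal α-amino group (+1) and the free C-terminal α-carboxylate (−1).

Positive (K, R): K3, K4, K6, R7 → +4.
Negative (D, E): none → −0.
The N-terminus (+1) and C-terminus (−1) cancel.
Net charge = (+4) + (−0) = +4.

+4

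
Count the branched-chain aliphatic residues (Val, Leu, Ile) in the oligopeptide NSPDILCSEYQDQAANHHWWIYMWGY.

3

Matching residues: I5, L6, I21.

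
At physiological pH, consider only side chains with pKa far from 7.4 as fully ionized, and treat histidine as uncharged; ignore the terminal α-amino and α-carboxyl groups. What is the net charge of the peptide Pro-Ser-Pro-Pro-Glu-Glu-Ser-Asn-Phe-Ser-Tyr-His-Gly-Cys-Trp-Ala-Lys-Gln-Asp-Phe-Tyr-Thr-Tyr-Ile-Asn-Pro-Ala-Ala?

At pH ~7.4 the Lys and Arg side chains are protonated (+1), the Asp and Glu side chains are deprotonated (−1), and with His taken as neutral all other side chains carry no charge.
Positive (K, R): Lys17 → +1.
Negative (D, E): Glu5, Glu6, Asp19 → −3.
Net charge = (+1) + (−3) = −2.

-2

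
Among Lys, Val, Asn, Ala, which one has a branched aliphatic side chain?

Valine (V), leucine (L), and isoleucine (I) are the branched-chain amino acids.
Of the listed options, only Val belongs to this group.

Val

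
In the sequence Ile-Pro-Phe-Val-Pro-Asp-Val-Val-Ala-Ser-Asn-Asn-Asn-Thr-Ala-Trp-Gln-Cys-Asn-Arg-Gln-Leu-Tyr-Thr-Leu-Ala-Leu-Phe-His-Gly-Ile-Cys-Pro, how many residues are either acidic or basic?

Acidic: D, E. Basic: H, K, R.
Acidic residues here: Asp6 (1).
Basic residues here: Arg20, His29 (2).
The two groups share no amino acid, so total = 1 + 2 = 3.

3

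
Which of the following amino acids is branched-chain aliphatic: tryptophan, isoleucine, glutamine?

V, L, and I make up the branched-chain aliphatic group.
Of the listed options, only isoleucine belongs to this group.

isoleucine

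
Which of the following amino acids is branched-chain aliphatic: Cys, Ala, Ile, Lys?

Ile

The BCAAs are Val, Leu, and Ile — aliphatic side chains with a branch point.
Of the listed options, only Ile belongs to this group.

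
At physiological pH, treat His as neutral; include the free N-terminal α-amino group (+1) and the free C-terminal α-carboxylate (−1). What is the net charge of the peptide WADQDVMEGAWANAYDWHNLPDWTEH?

-6

The side chains ionized at physiological pH are Lys/Arg (+1) and Asp/Glu (−1); with His treated as neutral, nothing else contributes.
Positive (K, R): none → +0.
Negative (D, E): D3, D5, E8, D16, D22, E25 → −6.
The N-terminus (+1) and C-terminus (−1) cancel.
Net charge = (+0) + (−6) = −6.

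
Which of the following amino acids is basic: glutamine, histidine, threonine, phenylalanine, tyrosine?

histidine

K, R, and H are the three residues with basic side chains (ε-amine, guanidinium, and imidazole respectively).
Of the listed options, only histidine belongs to this group.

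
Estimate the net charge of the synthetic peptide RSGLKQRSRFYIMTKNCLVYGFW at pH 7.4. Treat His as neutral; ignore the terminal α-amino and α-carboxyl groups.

+5

The side chains ionized at physiological pH are Lys/Arg (+1) and Asp/Glu (−1); with His treated as neutral, nothing else contributes.
Positive (K, R): R1, K5, R7, R9, K15 → +5.
Negative (D, E): none → −0.
Net charge = (+5) + (−0) = +5.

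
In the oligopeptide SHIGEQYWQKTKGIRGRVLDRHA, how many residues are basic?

7

The basic amino acids are Lys (K), Arg (R), and His (H).
Matching residues: H2, K10, K12, R15, R17, R21, H22.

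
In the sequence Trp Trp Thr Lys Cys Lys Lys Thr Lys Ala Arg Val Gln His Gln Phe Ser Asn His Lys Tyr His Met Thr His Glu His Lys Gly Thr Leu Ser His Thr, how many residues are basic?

K, R, and H are the three residues with basic side chains (ε-amine, guanidinium, and imidazole respectively).
Matching residues: Lys4, Lys6, Lys7, Lys9, Arg11, His14, His19, Lys20, His22, His25, His27, Lys28, His33.

13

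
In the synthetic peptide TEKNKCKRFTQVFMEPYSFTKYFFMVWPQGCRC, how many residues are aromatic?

8

Phenylalanine (F), tryptophan (W), and tyrosine (Y) have aromatic ring side chains.
Matching residues: F9, F13, Y17, F19, Y22, F23, F24, W27.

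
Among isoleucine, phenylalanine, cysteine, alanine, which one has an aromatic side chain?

phenylalanine

The aromatic amino acids are Phe (F, benzyl), Trp (W, indole), and Tyr (Y, phenol).
Of the listed options, only phenylalanine belongs to this group.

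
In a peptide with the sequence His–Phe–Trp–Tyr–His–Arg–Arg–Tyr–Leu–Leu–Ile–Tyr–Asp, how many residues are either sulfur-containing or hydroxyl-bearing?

3

Sulfur-containing: C, M. Hydroxyl-bearing: S, T, Y.
Sulfur-containing residues here: none (0).
Hydroxyl-bearing residues here: Tyr4, Tyr8, Tyr12 (3).
The two groups share no amino acid, so total = 0 + 3 = 3.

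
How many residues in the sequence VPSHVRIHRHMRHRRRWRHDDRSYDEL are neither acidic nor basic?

Acidic: D, E. Basic: K, R, H. All other residues are neither.
Matching residues: V1, P2, S3, V5, I7, M11, W17, S23, Y24, L27.

10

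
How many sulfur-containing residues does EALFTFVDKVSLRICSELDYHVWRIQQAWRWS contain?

Only Cys (C) and Met (M) have a sulfur atom in the side chain.
Matching residues: C15.

1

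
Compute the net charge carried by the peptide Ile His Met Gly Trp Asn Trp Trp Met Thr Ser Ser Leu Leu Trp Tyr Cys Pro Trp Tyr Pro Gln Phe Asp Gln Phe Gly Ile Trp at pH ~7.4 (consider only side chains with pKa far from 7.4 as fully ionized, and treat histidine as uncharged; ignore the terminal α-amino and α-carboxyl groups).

The side chains ionized at physiological pH are Lys/Arg (+1) and Asp/Glu (−1); with His treated as neutral, nothing else contributes.
Positive (K, R): none → +0.
Negative (D, E): Asp24 → −1.
Net charge = (+0) + (−1) = −1.

-1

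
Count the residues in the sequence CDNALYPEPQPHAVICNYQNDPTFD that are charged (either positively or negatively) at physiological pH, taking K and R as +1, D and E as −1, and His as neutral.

Charged side chains at pH ~7.4: K, R (positive); D, E (negative).
Matching residues: D2, E8, D21, D25.

4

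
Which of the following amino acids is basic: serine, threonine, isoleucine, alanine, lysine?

K, R, and H are the three residues with basic side chains (ε-amine, guanidinium, and imidazole respectively).
Of the listed options, only lysine belongs to this group.

lysine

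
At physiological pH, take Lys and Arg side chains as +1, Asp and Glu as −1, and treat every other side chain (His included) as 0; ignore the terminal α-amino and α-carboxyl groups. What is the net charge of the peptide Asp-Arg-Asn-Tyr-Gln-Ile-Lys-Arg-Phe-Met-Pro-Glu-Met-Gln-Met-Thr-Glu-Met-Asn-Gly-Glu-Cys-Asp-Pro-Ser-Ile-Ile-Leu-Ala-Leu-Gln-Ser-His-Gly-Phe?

-2

Positive (K, R): Arg2, Lys7, Arg8 → +3.
Negative (D, E): Asp1, Glu12, Glu17, Glu21, Asp23 → −5.
Net charge = (+3) + (−5) = −2.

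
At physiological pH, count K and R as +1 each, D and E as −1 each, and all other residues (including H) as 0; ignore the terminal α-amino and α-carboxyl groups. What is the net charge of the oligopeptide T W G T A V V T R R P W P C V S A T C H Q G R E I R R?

Positive (K, R): R9, R10, R23, R26, R27 → +5.
Negative (D, E): E24 → −1.
Net charge = (+5) + (−1) = +4.

+4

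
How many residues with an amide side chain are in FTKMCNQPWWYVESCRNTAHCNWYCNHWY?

Asparagine (N) and glutamine (Q) have uncharged amide side chains.
Matching residues: N6, Q7, N17, N22, N26.

5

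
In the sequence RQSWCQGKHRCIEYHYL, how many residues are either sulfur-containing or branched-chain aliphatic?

4

Sulfur-containing: C, M. Branched-chain aliphatic: I, L, V.
Sulfur-containing residues here: C5, C11 (2).
Branched-chain aliphatic residues here: I12, L17 (2).
The two groups share no amino acid, so total = 2 + 2 = 4.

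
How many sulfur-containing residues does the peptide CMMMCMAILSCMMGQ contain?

9

Only Cys (C) and Met (M) have a sulfur atom in the side chain.
Matching residues: C1, M2, M3, M4, C5, M6, C11, M12, M13.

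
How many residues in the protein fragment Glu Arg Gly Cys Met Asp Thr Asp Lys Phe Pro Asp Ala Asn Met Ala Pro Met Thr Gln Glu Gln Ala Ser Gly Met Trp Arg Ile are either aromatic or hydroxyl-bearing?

Aromatic: F, W, Y. Hydroxyl-bearing: S, T, Y.
Aromatic residues here: Phe10, Trp27 (2).
Hydroxyl-bearing residues here: Thr7, Thr19, Ser24 (3).
(Y belongs to both groups, but none appear in this sequence.) Total = 2 + 3 = 5.

5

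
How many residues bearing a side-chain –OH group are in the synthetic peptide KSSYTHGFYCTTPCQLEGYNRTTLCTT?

12

The –OH-bearing residues are Ser, Thr (aliphatic alcohols), and Tyr (phenol).
Matching residues: S2, S3, Y4, T5, Y9, T11, T12, Y19, T22, T23, T26, T27.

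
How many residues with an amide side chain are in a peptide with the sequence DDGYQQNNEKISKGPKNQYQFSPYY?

Asparagine (N) and glutamine (Q) have uncharged amide side chains.
Matching residues: Q5, Q6, N7, N8, N17, Q18, Q20.

7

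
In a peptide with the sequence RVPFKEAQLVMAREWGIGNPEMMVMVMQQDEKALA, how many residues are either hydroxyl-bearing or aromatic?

2

Hydroxyl-bearing: S, T, Y. Aromatic: F, W, Y.
Hydroxyl-bearing residues here: none (0).
Aromatic residues here: F4, W15 (2).
(Y belongs to both groups, but none appear in this sequence.) Total = 0 + 2 = 2.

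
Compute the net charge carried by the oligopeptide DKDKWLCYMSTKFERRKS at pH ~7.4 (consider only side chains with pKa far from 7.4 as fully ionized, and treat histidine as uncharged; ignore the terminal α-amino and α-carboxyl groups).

+3

Near pH 7.4, K and R contribute +1 each, D and E contribute −1 each, and every other side chain (His included, as stated) is uncharged.
Positive (K, R): K2, K4, K12, R15, R16, K17 → +6.
Negative (D, E): D1, D3, E14 → −3.
Net charge = (+6) + (−3) = +3.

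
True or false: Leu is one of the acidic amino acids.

False

Only D (aspartate) and E (glutamate) carry a side-chain carboxylic acid.
Leucine is not in this group.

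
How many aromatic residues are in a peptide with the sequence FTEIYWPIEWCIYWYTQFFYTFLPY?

12

F, W, and Y each carry an aromatic ring on the side chain.
Matching residues: F1, Y5, W6, W10, Y13, W14, Y15, F18, F19, Y20, F22, Y25.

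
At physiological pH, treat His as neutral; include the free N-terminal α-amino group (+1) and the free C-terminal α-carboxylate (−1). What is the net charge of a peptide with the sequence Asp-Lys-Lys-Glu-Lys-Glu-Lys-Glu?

0

At pH ~7.4 the Lys and Arg side chains are protonated (+1), the Asp and Glu side chains are deprotonated (−1), and with His taken as neutral all other side chains carry no charge.
Positive (K, R): Lys2, Lys3, Lys5, Lys7 → +4.
Negative (D, E): Asp1, Glu4, Glu6, Glu8 → −4.
The N-terminus (+1) and C-terminus (−1) cancel.
Net charge = (+4) + (−4) = 0.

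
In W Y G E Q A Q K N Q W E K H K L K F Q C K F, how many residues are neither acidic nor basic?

14

Acidic: D, E. Basic: K, R, H. All other residues are neither.
Matching residues: W1, Y2, G3, Q5, A6, Q7, N9, Q10, W11, L16, F18, Q19, C20, F22.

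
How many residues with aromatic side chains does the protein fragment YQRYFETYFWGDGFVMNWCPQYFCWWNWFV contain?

Phenylalanine (F), tryptophan (W), and tyrosine (Y) have aromatic ring side chains.
Matching residues: Y1, Y4, F5, Y8, F9, W10, F14, W18, Y22, F23, W25, W26, W28, F29.

14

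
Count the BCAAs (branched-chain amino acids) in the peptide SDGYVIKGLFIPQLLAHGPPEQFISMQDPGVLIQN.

Valine (V), leucine (L), and isoleucine (I) are the branched-chain amino acids.
Matching residues: V5, I6, L9, I11, L14, L15, I24, V31, L32, I33.

10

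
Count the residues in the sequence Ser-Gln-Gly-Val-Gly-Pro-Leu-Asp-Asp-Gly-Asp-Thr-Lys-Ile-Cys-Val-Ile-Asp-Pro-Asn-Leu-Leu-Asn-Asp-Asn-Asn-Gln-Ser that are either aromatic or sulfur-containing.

1

Aromatic: F, W, Y. Sulfur-containing: C, M.
Aromatic residues here: none (0).
Sulfur-containing residues here: Cys15 (1).
The two groups share no amino acid, so total = 0 + 1 = 1.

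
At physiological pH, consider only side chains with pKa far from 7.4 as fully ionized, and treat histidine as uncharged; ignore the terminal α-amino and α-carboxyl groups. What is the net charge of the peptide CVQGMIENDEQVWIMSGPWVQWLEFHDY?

At pH ~7.4 the Lys and Arg side chains are protonated (+1), the Asp and Glu side chains are deprotonated (−1), and with His taken as neutral all other side chains carry no charge.
Positive (K, R): none → +0.
Negative (D, E): E7, D9, E10, E24, D27 → −5.
Net charge = (+0) + (−5) = −5.

-5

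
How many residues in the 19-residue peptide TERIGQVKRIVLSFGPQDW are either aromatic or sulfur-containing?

2

Aromatic: F, W, Y. Sulfur-containing: C, M.
Aromatic residues here: F14, W19 (2).
Sulfur-containing residues here: none (0).
The two groups share no amino acid, so total = 2 + 0 = 2.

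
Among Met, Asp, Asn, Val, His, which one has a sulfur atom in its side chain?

Cysteine (C, thiol) and methionine (M, thioether) are the two sulfur-containing amino acids.
Of the listed options, only Met belongs to this group.

Met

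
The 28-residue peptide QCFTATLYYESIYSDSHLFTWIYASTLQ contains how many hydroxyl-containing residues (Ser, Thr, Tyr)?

Matching residues: T4, T6, Y8, Y9, S11, Y13, S14, S16, T20, Y23, S25, T26.

12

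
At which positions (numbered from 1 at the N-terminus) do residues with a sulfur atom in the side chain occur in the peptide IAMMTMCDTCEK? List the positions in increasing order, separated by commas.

Cysteine (C, thiol) and methionine (M, thioether) are the two sulfur-containing amino acids.
Matching residues: M3, M4, M6, C7, C10.

3, 4, 6, 7, 10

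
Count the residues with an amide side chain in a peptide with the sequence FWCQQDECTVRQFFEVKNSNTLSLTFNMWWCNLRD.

7

Only N (asparagine) and Q (glutamine) carry a side-chain carboxamide.
Matching residues: Q4, Q5, Q12, N18, N20, N27, N32.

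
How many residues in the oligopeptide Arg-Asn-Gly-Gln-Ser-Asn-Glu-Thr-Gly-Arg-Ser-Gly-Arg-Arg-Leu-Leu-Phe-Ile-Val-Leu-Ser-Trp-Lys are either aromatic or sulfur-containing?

Aromatic: F, W, Y. Sulfur-containing: C, M.
Aromatic residues here: Phe17, Trp22 (2).
Sulfur-containing residues here: none (0).
The two groups share no amino acid, so total = 2 + 0 = 2.

2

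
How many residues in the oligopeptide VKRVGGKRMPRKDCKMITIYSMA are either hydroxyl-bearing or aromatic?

3

Hydroxyl-bearing: S, T, Y. Aromatic: F, W, Y.
Hydroxyl-bearing residues here: T18, Y20, S21 (3).
Aromatic residues here: Y20 (1).
Y is in both groups, so the 1 Y residue must not be double-counted.
Total = 3 + 1 − 1 = 3.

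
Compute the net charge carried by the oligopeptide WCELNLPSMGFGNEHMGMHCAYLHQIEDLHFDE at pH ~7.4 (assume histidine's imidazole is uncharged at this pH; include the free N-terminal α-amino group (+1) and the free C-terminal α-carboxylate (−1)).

At pH ~7.4 the Lys and Arg side chains are protonated (+1), the Asp and Glu side chains are deprotonated (−1), and with His taken as neutral all other side chains carry no charge.
Positive (K, R): none → +0.
Negative (D, E): E3, E14, E27, D28, D32, E33 → −6.
The N-terminus (+1) and C-terminus (−1) cancel.
Net charge = (+0) + (−6) = −6.

-6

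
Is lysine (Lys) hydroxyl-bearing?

Serine (S), threonine (T), and tyrosine (Y) each carry a hydroxyl group on the side chain.
Lysine is not in this group.

No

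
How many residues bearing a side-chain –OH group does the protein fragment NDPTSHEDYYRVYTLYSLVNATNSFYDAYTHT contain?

14

S, T, and Y are the three residues with a side-chain hydroxyl.
Matching residues: T4, S5, Y9, Y10, Y13, T14, Y16, S17, T22, S24, Y26, Y29, T30, T32.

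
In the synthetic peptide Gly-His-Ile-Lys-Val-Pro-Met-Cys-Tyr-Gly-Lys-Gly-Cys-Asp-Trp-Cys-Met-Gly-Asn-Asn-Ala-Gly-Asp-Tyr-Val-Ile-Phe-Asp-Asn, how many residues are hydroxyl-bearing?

2

The –OH-bearing residues are Ser, Thr (aliphatic alcohols), and Tyr (phenol).
Matching residues: Tyr9, Tyr24.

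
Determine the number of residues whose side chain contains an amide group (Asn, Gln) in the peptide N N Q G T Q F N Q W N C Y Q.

Matching residues: N1, N2, Q3, Q6, N8, Q9, N11, Q14.

8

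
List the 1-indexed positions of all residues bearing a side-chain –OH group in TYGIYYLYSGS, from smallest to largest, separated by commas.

1, 2, 5, 6, 8, 9, 11

The –OH-bearing residues are Ser, Thr (aliphatic alcohols), and Tyr (phenol).
Matching residues: T1, Y2, Y5, Y6, Y8, S9, S11.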